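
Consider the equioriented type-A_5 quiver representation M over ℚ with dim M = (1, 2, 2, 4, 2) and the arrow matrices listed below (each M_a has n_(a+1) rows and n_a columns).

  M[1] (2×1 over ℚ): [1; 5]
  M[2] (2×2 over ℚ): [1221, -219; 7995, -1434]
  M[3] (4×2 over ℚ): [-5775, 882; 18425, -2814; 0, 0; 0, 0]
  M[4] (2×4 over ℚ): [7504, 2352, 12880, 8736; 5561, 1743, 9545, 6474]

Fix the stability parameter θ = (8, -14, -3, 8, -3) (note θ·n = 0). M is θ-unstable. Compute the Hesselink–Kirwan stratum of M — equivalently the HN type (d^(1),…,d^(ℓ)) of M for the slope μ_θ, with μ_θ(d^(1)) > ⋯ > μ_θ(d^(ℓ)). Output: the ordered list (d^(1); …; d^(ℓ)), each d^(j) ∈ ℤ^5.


Barcode: M ≅ I[1,3], I[2,4], I[4,4]^2, I[4,5], I[5,5]. HN layers by μ_θ (4 steps, strictly decreasing):
  μ^(1)=8; μ^(2)=5/2; μ^(3)=-3; μ^(4)=-14

((0, 0, 0, 3, 0); (0, 0, 0, 1, 1); (1, 1, 2, 0, 1); (0, 1, 0, 0, 0))


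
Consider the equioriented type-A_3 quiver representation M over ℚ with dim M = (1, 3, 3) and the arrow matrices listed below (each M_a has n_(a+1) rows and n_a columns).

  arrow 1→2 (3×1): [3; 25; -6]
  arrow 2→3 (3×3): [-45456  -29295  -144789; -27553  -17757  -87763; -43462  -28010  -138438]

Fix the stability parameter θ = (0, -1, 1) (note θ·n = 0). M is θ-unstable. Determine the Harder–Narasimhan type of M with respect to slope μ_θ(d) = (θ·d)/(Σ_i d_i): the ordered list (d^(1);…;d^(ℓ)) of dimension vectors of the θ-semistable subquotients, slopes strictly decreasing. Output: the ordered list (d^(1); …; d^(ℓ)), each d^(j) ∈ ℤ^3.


Via rank(M_{q-1}∘⋯∘M_p): M ≅ I[1,3], I[2,2], I[2,3], I[3,3].
μ_θ-semistable layers: μ^(1)=1; μ^(2)=-1/2; μ^(3)=-1

((0, 0, 3); (1, 1, 0); (0, 2, 0))


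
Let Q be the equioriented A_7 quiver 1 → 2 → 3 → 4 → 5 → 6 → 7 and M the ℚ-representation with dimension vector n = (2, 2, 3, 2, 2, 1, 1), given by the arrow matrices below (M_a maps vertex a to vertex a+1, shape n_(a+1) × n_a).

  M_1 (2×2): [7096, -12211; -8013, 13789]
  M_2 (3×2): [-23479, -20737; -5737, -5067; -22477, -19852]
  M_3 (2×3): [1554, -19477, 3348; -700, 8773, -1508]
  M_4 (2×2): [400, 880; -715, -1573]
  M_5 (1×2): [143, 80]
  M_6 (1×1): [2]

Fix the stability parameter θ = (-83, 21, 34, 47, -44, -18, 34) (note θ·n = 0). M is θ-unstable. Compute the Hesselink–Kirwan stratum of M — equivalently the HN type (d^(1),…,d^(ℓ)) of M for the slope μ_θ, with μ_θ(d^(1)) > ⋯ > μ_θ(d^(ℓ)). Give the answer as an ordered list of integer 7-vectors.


Via rank(M_{q-1}∘⋯∘M_p): M ≅ I[1,3], I[1,4], I[3,5], I[5,7].
μ_θ-semistable layers: μ^(1)=47; μ^(2)=34; μ^(3)=21; μ^(4)=37/3; μ^(5)=-18; μ^(6)=-44; μ^(7)=-83

((0, 0, 0, 1, 0, 0, 0); (0, 0, 2, 0, 0, 0, 1); (0, 2, 0, 0, 0, 0, 0); (0, 0, 1, 1, 1, 0, 0); (0, 0, 0, 0, 0, 1, 0); (0, 0, 0, 0, 1, 0, 0); (2, 0, 0, 0, 0, 0, 0))


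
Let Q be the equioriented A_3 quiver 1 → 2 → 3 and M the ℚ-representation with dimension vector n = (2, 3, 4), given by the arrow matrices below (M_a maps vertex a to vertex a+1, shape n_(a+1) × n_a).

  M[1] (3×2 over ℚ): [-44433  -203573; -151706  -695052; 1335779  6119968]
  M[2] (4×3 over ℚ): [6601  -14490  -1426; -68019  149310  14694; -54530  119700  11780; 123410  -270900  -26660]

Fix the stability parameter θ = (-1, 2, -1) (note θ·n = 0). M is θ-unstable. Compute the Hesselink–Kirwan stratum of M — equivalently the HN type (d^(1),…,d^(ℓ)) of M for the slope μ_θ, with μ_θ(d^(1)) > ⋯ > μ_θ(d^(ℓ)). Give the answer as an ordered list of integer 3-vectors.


Barcode: M ≅ I[1,2], I[1,3], I[2,2], I[3,3]^3. HN layers by μ_θ (3 steps, strictly decreasing):
  μ^(1)=2; μ^(2)=1/2; μ^(3)=-1

((0, 2, 0); (0, 1, 1); (2, 0, 3))


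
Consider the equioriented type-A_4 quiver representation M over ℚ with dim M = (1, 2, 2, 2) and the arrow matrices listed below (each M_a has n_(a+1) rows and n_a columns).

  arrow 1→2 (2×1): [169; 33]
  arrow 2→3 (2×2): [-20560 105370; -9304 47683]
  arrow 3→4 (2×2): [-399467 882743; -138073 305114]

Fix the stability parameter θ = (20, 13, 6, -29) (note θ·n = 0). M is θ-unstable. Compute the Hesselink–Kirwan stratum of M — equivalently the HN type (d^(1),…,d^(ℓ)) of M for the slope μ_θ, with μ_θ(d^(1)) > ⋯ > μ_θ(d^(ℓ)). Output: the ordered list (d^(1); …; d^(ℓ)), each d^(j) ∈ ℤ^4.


Barcode: M ≅ I[1,4], I[2,2], I[3,4]. HN layers by μ_θ (3 steps, strictly decreasing):
  μ^(1)=13; μ^(2)=5/2; μ^(3)=-23/2

((0, 1, 0, 0); (1, 1, 1, 1); (0, 0, 1, 1))


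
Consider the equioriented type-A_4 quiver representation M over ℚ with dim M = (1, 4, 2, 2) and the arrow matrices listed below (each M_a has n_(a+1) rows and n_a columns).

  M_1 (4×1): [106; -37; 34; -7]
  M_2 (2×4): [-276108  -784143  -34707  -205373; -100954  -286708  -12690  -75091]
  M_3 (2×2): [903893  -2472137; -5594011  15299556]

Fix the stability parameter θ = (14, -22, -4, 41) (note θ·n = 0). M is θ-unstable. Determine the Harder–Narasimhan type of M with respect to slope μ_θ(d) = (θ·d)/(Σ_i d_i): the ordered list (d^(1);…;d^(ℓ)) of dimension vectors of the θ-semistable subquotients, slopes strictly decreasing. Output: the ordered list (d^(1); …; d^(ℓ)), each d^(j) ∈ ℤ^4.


Barcode: M ≅ I[1,4], I[2,2]^2, I[2,4]. HN layers by μ_θ (3 steps, strictly decreasing):
  μ^(1)=41; μ^(2)=-4; μ^(3)=-22

((0, 0, 0, 2); (1, 1, 2, 0); (0, 3, 0, 0))


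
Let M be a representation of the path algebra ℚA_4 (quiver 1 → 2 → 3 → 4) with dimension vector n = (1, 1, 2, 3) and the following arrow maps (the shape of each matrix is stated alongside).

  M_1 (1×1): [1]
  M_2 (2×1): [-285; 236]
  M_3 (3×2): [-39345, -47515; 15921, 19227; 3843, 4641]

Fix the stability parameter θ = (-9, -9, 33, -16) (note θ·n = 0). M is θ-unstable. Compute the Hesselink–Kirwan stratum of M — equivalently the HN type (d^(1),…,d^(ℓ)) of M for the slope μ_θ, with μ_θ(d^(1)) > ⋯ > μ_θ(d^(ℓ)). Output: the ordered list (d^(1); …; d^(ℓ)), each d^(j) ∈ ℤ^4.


Interval decomposition of M: I[1,4], I[3,3], I[4,4]^2.
HN type (ℓ=4): μ^(1)=33; μ^(2)=17/2; μ^(3)=-9; μ^(4)=-16

((0, 0, 1, 0); (0, 0, 1, 1); (1, 1, 0, 0); (0, 0, 0, 2))


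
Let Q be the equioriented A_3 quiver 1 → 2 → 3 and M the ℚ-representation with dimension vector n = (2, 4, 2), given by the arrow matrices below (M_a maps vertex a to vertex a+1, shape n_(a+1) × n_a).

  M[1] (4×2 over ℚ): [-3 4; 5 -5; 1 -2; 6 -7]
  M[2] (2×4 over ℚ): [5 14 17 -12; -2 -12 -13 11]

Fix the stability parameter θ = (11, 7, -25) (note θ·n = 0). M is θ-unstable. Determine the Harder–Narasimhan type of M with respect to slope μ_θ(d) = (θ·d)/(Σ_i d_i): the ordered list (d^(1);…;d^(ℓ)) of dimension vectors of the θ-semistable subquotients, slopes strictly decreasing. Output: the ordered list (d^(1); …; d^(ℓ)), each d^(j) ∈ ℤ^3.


Via rank(M_{q-1}∘⋯∘M_p): M ≅ I[1,2], I[1,3], I[2,2], I[2,3].
μ_θ-semistable layers: μ^(1)=9; μ^(2)=7; μ^(3)=-7/3; μ^(4)=-9

((1, 1, 0); (0, 1, 0); (1, 1, 1); (0, 1, 1))


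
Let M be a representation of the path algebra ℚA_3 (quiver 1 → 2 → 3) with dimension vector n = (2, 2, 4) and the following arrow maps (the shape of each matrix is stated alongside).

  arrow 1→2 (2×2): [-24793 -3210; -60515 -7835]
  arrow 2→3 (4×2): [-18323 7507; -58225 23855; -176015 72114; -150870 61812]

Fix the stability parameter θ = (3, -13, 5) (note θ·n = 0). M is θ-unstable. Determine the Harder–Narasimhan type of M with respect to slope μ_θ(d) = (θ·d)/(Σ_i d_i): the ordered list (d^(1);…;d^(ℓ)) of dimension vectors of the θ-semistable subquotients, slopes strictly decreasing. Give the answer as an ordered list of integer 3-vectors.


Interval decomposition of M: I[1,3]^2, I[3,3]^2.
HN type (ℓ=2): μ^(1)=5; μ^(2)=-5

((0, 0, 4); (2, 2, 0))


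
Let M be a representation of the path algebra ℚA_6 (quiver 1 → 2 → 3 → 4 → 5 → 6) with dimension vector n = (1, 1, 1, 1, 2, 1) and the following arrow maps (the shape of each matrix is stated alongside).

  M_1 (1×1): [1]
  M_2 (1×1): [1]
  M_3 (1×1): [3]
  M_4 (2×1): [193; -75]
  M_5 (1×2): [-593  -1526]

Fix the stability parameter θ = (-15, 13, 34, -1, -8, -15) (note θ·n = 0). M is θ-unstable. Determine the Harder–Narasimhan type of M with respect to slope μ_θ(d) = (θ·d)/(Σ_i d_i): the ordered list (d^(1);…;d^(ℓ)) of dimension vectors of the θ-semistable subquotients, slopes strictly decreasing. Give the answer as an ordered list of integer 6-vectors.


Via rank(M_{q-1}∘⋯∘M_p): M ≅ I[1,6], I[5,5].
μ_θ-semistable layers: μ^(1)=23/5; μ^(2)=-8; μ^(3)=-15

((0, 1, 1, 1, 1, 1); (0, 0, 0, 0, 1, 0); (1, 0, 0, 0, 0, 0))


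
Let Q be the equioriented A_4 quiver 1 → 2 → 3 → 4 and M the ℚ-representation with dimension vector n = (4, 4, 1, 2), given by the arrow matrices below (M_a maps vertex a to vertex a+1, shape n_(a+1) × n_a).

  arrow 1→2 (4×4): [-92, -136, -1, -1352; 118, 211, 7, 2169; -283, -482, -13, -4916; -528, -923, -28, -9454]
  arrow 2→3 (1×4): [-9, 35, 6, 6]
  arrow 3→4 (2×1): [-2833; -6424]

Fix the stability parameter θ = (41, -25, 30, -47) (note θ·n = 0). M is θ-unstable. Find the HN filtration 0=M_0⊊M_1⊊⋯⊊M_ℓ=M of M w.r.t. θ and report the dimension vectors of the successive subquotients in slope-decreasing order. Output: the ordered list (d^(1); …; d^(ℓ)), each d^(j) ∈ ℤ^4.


Interval decomposition of M: I[1,2]^3, I[1,4], I[4,4].
HN type (ℓ=3): μ^(1)=8; μ^(2)=-1/4; μ^(3)=-47

((3, 3, 0, 0); (1, 1, 1, 1); (0, 0, 0, 1))


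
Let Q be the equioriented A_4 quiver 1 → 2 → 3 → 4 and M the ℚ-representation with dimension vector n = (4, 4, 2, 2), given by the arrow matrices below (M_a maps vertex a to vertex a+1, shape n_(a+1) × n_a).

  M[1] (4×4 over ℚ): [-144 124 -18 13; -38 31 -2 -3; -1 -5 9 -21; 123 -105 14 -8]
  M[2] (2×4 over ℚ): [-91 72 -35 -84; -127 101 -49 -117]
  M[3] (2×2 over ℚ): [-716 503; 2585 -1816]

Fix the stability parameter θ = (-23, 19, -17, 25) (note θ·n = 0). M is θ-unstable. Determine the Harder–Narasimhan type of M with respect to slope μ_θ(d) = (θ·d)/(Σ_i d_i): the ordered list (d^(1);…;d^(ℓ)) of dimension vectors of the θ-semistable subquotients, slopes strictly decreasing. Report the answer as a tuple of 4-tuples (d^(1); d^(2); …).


Interval decomposition of M: I[1,2]^2, I[1,4]^2.
HN type (ℓ=4): μ^(1)=25; μ^(2)=19; μ^(3)=1; μ^(4)=-23

((0, 0, 0, 2); (0, 2, 0, 0); (0, 2, 2, 0); (4, 0, 0, 0))


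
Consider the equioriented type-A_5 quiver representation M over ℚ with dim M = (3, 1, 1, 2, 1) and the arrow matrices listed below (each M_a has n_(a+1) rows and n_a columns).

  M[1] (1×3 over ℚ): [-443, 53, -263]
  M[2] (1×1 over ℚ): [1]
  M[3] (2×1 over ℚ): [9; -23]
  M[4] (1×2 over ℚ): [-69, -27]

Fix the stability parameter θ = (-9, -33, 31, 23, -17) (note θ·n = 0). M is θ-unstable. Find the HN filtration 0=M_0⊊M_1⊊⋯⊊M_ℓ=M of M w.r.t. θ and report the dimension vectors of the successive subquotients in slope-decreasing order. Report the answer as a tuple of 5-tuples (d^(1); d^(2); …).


Interval decomposition of M: I[1,1]^2, I[1,4], I[4,5].
HN type (ℓ=4): μ^(1)=27; μ^(2)=3; μ^(3)=-9; μ^(4)=-21

((0, 0, 1, 1, 0); (0, 0, 0, 1, 1); (2, 0, 0, 0, 0); (1, 1, 0, 0, 0))


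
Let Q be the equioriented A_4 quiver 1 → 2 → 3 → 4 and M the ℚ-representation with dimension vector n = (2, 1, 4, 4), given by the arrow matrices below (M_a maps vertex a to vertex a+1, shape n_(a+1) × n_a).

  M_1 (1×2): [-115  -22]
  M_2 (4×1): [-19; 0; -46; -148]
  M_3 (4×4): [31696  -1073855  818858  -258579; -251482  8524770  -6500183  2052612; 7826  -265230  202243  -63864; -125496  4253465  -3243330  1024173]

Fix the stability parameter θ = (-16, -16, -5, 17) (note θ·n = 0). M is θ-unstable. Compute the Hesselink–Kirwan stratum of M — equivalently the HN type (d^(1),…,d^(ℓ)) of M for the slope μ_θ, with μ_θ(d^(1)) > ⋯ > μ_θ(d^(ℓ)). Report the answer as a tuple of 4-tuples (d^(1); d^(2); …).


Interval decomposition of M: I[1,1], I[1,3], I[3,3], I[3,4]^2, I[4,4]^2.
HN type (ℓ=3): μ^(1)=17; μ^(2)=-5; μ^(3)=-16

((0, 0, 0, 4); (0, 0, 4, 0); (2, 1, 0, 0))


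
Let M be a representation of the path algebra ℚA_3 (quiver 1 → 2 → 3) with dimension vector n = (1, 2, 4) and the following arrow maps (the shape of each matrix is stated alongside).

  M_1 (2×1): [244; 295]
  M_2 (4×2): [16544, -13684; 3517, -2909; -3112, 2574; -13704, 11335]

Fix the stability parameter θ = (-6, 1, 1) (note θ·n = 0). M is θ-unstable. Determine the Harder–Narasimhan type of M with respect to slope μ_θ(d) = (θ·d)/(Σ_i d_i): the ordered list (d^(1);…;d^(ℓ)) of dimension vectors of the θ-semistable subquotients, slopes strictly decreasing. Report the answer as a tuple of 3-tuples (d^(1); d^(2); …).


Via rank(M_{q-1}∘⋯∘M_p): M ≅ I[1,3], I[2,3], I[3,3]^2.
μ_θ-semistable layers: μ^(1)=1; μ^(2)=-6

((0, 2, 4); (1, 0, 0))


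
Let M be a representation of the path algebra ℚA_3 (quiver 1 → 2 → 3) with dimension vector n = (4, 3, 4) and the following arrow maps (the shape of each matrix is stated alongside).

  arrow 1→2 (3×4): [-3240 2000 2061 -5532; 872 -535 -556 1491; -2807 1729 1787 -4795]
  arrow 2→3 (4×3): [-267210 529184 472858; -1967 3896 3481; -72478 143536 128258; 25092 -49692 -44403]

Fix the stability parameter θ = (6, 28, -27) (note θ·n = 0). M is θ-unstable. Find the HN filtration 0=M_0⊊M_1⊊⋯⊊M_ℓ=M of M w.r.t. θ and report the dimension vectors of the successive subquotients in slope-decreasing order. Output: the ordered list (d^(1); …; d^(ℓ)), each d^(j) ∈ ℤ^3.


Interval decomposition of M: I[1,1], I[1,2], I[1,3]^2, I[3,3]^2.
HN type (ℓ=4): μ^(1)=28; μ^(2)=6; μ^(3)=7/3; μ^(4)=-27

((0, 1, 0); (2, 0, 0); (2, 2, 2); (0, 0, 2))


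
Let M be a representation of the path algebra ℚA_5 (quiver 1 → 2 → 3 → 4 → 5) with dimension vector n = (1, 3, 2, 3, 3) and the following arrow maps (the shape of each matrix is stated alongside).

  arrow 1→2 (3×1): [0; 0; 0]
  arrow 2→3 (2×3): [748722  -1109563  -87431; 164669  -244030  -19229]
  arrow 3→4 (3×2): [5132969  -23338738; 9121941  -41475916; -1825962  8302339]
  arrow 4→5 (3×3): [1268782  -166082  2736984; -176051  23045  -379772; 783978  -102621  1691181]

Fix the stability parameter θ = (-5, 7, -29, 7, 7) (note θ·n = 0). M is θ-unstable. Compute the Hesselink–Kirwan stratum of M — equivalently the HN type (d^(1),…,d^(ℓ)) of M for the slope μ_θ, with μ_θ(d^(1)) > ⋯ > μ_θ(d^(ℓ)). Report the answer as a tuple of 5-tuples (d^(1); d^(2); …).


Via rank(M_{q-1}∘⋯∘M_p): M ≅ I[1,1], I[2,2], I[2,4], I[2,5], I[4,5], I[5,5].
μ_θ-semistable layers: μ^(1)=7; μ^(2)=-5; μ^(3)=-11

((0, 1, 0, 3, 3); (1, 0, 0, 0, 0); (0, 2, 2, 0, 0))


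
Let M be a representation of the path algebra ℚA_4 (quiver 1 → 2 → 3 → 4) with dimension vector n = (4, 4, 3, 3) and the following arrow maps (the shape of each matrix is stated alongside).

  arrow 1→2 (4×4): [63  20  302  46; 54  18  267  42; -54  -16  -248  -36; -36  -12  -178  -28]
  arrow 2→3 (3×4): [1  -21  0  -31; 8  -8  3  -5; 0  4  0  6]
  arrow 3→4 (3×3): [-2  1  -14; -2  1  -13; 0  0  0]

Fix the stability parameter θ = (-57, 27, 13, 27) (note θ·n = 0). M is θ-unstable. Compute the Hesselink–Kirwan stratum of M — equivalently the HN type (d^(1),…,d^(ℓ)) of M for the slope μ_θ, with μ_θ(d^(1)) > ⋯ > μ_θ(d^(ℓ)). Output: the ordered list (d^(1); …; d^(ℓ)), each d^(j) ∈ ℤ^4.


Interval decomposition of M: I[1,1]^2, I[1,2], I[1,3], I[2,4]^2, I[4,4].
HN type (ℓ=3): μ^(1)=27; μ^(2)=20; μ^(3)=-57

((0, 1, 0, 3); (0, 3, 3, 0); (4, 0, 0, 0))


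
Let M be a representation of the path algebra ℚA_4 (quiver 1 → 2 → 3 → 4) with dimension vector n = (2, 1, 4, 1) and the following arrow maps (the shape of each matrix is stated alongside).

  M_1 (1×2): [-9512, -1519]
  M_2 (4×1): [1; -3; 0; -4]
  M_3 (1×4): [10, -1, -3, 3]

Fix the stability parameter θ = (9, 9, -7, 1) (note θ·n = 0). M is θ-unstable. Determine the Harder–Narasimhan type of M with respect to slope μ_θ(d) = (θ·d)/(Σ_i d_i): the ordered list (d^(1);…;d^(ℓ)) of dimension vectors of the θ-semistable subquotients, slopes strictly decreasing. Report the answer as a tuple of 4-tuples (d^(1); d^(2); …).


Via rank(M_{q-1}∘⋯∘M_p): M ≅ I[1,1], I[1,4], I[3,3]^3.
μ_θ-semistable layers: μ^(1)=9; μ^(2)=3; μ^(3)=-7

((1, 0, 0, 0); (1, 1, 1, 1); (0, 0, 3, 0))


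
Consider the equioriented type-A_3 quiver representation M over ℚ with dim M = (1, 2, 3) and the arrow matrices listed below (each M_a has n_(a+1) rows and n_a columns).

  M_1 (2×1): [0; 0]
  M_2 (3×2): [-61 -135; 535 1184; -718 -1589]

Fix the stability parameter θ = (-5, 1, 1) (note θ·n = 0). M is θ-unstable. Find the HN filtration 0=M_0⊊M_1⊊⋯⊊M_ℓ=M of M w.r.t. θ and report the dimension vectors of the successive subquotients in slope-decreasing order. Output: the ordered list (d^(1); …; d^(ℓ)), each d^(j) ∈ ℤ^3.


Barcode: M ≅ I[1,1], I[2,3]^2, I[3,3]. HN layers by μ_θ (2 steps, strictly decreasing):
  μ^(1)=1; μ^(2)=-5

((0, 2, 3); (1, 0, 0))


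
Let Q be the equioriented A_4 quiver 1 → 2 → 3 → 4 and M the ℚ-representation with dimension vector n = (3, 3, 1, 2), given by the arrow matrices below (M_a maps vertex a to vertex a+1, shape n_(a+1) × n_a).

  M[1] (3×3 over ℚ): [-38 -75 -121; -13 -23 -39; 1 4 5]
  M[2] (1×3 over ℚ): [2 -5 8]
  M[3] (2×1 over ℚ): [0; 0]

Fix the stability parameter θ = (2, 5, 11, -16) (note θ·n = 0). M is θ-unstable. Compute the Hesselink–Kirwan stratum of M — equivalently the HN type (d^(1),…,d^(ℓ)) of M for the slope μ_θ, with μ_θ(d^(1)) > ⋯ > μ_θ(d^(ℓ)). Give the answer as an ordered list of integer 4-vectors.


Interval decomposition of M: I[1,2]^2, I[1,3], I[4,4]^2.
HN type (ℓ=4): μ^(1)=11; μ^(2)=5; μ^(3)=2; μ^(4)=-16

((0, 0, 1, 0); (0, 3, 0, 0); (3, 0, 0, 0); (0, 0, 0, 2))


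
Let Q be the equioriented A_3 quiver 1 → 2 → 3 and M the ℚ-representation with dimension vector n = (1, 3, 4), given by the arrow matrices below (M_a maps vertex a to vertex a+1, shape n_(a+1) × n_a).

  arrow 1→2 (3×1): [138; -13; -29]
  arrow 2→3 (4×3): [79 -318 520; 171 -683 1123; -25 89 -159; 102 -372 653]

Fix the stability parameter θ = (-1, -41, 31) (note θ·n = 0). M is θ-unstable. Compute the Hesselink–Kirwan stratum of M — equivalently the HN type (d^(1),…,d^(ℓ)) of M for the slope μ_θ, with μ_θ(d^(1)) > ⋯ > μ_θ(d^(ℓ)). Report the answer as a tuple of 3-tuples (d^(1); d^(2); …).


Barcode: M ≅ I[1,3], I[2,3]^2, I[3,3]. HN layers by μ_θ (3 steps, strictly decreasing):
  μ^(1)=31; μ^(2)=-21; μ^(3)=-41

((0, 0, 4); (1, 1, 0); (0, 2, 0))


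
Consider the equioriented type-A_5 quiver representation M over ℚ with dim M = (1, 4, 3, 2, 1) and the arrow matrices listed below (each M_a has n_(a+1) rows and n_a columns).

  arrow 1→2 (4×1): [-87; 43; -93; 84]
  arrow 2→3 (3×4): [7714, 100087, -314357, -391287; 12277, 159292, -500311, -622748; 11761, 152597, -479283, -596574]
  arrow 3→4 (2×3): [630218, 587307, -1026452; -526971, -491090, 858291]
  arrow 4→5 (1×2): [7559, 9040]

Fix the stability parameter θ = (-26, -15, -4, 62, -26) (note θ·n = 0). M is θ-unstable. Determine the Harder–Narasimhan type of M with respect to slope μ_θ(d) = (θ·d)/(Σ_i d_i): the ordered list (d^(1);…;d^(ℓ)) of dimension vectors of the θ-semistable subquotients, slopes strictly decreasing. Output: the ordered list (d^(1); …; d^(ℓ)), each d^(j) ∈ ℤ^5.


Interval decomposition of M: I[1,4], I[2,2], I[2,3], I[2,5].
HN type (ℓ=5): μ^(1)=62; μ^(2)=18; μ^(3)=-4; μ^(4)=-15; μ^(5)=-26

((0, 0, 0, 1, 0); (0, 0, 0, 1, 1); (0, 0, 3, 0, 0); (0, 4, 0, 0, 0); (1, 0, 0, 0, 0))


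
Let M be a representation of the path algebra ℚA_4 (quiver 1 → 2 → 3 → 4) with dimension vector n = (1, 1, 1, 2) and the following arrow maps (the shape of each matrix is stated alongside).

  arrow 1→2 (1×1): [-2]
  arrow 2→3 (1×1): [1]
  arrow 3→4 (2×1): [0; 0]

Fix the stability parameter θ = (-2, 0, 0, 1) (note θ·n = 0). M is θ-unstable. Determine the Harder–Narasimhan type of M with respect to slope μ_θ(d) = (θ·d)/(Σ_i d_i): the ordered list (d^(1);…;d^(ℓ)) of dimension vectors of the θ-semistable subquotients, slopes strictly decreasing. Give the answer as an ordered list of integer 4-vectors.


Via rank(M_{q-1}∘⋯∘M_p): M ≅ I[1,3], I[4,4]^2.
μ_θ-semistable layers: μ^(1)=1; μ^(2)=0; μ^(3)=-2

((0, 0, 0, 2); (0, 1, 1, 0); (1, 0, 0, 0))


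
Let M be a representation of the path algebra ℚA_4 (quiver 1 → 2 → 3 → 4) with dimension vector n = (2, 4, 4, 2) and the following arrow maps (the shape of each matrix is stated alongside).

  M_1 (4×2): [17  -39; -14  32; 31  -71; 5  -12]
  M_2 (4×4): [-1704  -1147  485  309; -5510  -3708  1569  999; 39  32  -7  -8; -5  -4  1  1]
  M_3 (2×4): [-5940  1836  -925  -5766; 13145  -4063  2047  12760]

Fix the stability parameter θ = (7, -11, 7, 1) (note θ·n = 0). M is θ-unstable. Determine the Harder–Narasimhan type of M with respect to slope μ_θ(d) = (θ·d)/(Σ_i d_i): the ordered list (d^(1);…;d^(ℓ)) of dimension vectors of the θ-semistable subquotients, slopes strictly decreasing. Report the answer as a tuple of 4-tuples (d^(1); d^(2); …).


Interval decomposition of M: I[1,3], I[1,4], I[2,3], I[2,4].
HN type (ℓ=4): μ^(1)=7; μ^(2)=4; μ^(3)=-2; μ^(4)=-11

((0, 0, 2, 0); (0, 0, 2, 2); (2, 2, 0, 0); (0, 2, 0, 0))


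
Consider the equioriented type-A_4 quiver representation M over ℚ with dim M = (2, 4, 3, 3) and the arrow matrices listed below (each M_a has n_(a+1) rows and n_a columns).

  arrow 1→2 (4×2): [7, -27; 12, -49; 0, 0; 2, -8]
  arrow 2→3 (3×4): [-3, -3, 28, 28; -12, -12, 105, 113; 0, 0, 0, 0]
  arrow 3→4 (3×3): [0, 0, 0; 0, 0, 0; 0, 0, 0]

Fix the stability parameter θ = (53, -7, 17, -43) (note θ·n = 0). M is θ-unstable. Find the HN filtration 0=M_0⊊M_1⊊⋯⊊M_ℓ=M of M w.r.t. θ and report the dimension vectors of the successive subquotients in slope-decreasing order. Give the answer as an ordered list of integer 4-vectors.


Interval decomposition of M: I[1,2], I[1,3], I[2,2], I[2,3], I[3,3], I[4,4]^3.
HN type (ℓ=5): μ^(1)=23; μ^(2)=21; μ^(3)=17; μ^(4)=-7; μ^(5)=-43

((1, 1, 0, 0); (1, 1, 1, 0); (0, 0, 2, 0); (0, 2, 0, 0); (0, 0, 0, 3))


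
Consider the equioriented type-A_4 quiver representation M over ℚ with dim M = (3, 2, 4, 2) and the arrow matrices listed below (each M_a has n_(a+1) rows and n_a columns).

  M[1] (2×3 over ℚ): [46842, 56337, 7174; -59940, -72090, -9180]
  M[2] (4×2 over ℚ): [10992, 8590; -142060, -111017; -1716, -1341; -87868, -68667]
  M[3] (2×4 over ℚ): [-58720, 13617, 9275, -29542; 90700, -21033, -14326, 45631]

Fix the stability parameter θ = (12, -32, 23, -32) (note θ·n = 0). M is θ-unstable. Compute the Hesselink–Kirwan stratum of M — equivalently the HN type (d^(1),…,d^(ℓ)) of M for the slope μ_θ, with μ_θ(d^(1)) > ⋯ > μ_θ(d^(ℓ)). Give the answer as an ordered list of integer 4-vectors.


Interval decomposition of M: I[1,1]^2, I[1,4], I[2,3], I[3,3], I[3,4].
HN type (ℓ=5): μ^(1)=23; μ^(2)=12; μ^(3)=-9/2; μ^(4)=-10; μ^(5)=-32

((0, 0, 2, 0); (2, 0, 0, 0); (0, 0, 2, 2); (1, 1, 0, 0); (0, 1, 0, 0))


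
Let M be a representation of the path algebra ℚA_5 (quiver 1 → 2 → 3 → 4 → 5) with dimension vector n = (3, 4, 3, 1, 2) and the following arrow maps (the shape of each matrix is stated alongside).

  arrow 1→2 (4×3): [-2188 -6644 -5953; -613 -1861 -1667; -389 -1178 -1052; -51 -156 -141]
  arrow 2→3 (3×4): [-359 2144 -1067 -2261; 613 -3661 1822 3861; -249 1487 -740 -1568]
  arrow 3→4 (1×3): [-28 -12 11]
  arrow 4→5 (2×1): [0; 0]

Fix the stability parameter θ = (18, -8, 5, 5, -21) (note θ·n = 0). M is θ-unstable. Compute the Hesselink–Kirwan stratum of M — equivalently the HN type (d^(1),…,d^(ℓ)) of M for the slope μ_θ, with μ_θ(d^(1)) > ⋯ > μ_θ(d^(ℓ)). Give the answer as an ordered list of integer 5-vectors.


Interval decomposition of M: I[1,2], I[1,3], I[1,4], I[2,3], I[5,5]^2.
HN type (ℓ=3): μ^(1)=5; μ^(2)=-8; μ^(3)=-21

((3, 3, 3, 1, 0); (0, 1, 0, 0, 0); (0, 0, 0, 0, 2))


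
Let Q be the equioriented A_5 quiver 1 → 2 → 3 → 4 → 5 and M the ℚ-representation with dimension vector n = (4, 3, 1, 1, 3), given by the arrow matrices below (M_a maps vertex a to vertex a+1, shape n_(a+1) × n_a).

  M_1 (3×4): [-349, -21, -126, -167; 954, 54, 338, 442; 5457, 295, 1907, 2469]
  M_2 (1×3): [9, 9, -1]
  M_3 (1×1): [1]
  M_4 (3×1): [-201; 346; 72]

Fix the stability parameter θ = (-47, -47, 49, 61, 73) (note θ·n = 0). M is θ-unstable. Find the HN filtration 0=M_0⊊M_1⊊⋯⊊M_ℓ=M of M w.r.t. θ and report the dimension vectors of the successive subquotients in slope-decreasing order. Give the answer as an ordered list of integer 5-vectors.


Barcode: M ≅ I[1,1], I[1,2]^2, I[1,5], I[5,5]^2. HN layers by μ_θ (4 steps, strictly decreasing):
  μ^(1)=73; μ^(2)=61; μ^(3)=49; μ^(4)=-47

((0, 0, 0, 0, 3); (0, 0, 0, 1, 0); (0, 0, 1, 0, 0); (4, 3, 0, 0, 0))


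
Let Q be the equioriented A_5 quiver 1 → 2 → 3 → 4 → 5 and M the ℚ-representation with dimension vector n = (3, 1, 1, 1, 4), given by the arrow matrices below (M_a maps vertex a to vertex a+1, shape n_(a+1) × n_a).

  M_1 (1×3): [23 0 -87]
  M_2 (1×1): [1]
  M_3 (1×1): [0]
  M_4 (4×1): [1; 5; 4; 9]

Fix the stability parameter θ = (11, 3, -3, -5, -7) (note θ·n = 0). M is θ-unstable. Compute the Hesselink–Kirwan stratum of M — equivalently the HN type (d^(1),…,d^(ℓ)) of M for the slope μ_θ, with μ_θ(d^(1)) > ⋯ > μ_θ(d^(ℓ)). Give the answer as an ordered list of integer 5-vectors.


Via rank(M_{q-1}∘⋯∘M_p): M ≅ I[1,1]^2, I[1,3], I[4,5], I[5,5]^3.
μ_θ-semistable layers: μ^(1)=11; μ^(2)=11/3; μ^(3)=-6; μ^(4)=-7

((2, 0, 0, 0, 0); (1, 1, 1, 0, 0); (0, 0, 0, 1, 1); (0, 0, 0, 0, 3))


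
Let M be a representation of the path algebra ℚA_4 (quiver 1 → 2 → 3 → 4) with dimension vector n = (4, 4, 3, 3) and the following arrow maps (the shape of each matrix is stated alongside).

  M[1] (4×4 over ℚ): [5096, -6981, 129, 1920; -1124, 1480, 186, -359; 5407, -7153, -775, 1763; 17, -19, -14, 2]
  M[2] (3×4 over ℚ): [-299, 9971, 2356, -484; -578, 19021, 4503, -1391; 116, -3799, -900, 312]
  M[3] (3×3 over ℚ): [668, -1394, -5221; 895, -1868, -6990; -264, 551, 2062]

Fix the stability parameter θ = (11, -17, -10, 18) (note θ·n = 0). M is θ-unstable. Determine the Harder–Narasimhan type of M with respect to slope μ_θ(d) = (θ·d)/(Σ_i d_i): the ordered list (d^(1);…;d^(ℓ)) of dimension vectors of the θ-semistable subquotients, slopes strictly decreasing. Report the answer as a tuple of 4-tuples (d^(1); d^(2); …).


Interval decomposition of M: I[1,2], I[1,4]^3.
HN type (ℓ=3): μ^(1)=18; μ^(2)=-3; μ^(3)=-16/3

((0, 0, 0, 3); (1, 1, 0, 0); (3, 3, 3, 0))


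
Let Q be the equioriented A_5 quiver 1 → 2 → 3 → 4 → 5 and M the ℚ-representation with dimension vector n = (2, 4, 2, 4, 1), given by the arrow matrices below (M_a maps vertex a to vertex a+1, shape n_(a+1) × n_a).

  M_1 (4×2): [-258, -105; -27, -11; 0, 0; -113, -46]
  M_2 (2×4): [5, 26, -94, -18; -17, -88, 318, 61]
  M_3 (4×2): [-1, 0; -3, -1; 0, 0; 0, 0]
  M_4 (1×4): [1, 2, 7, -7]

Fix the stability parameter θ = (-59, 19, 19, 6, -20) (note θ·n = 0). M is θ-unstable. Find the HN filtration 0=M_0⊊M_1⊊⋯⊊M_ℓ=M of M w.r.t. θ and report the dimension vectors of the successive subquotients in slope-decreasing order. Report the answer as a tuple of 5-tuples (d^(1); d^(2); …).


Barcode: M ≅ I[1,4], I[1,5], I[2,2]^2, I[4,4]^2. HN layers by μ_θ (4 steps, strictly decreasing):
  μ^(1)=19; μ^(2)=44/3; μ^(3)=6; μ^(4)=-59

((0, 2, 0, 0, 0); (0, 1, 1, 1, 0); (0, 1, 1, 3, 1); (2, 0, 0, 0, 0))


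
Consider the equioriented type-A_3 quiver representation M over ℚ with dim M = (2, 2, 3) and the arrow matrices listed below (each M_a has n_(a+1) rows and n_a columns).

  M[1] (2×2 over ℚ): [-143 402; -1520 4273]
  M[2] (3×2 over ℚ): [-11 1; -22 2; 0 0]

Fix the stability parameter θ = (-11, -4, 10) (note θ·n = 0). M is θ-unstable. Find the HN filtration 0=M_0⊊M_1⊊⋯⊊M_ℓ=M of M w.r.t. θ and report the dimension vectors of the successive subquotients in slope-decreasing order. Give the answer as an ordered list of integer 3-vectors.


Interval decomposition of M: I[1,2], I[1,3], I[3,3]^2.
HN type (ℓ=3): μ^(1)=10; μ^(2)=-4; μ^(3)=-11

((0, 0, 3); (0, 2, 0); (2, 0, 0))


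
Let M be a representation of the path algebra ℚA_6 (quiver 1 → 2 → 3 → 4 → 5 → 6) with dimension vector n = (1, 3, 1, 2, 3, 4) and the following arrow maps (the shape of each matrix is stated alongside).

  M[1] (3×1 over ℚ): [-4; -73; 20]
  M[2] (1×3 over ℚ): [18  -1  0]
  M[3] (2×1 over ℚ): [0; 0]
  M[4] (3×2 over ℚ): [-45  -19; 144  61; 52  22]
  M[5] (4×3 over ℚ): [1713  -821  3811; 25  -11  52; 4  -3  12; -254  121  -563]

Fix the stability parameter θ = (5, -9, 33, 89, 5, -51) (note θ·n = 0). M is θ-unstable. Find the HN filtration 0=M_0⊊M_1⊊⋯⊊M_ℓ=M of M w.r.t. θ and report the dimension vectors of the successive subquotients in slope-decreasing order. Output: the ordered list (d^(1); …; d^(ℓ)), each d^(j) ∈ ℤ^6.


Via rank(M_{q-1}∘⋯∘M_p): M ≅ I[1,3], I[2,2]^2, I[4,6]^2, I[5,6], I[6,6].
μ_θ-semistable layers: μ^(1)=33; μ^(2)=43/3; μ^(3)=-2; μ^(4)=-9; μ^(5)=-23; μ^(6)=-51

((0, 0, 1, 0, 0, 0); (0, 0, 0, 2, 2, 2); (1, 1, 0, 0, 0, 0); (0, 2, 0, 0, 0, 0); (0, 0, 0, 0, 1, 1); (0, 0, 0, 0, 0, 1))


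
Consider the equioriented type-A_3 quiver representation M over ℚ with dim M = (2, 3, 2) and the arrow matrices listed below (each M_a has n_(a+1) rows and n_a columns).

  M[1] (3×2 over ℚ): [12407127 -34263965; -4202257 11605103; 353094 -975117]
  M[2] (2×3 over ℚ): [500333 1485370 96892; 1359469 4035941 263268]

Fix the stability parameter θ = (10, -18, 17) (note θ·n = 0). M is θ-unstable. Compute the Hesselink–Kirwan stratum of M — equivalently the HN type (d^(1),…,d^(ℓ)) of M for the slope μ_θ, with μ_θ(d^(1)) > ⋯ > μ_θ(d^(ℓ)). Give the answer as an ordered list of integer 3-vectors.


Interval decomposition of M: I[1,2], I[1,3], I[2,3].
HN type (ℓ=3): μ^(1)=17; μ^(2)=-4; μ^(3)=-18

((0, 0, 2); (2, 2, 0); (0, 1, 0))


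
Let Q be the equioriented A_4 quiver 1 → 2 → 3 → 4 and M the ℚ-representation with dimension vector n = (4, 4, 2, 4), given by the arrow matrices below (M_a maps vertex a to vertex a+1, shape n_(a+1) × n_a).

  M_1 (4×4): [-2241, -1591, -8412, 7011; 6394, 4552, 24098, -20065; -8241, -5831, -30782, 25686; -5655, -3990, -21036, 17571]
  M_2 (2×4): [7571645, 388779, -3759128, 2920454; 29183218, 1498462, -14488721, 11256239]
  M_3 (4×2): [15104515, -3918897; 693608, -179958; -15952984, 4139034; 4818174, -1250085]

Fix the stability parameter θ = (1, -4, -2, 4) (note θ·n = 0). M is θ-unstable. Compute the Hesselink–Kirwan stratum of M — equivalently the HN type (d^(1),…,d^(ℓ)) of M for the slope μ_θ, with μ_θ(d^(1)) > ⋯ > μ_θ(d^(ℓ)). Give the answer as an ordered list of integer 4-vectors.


Barcode: M ≅ I[1,1], I[1,2], I[1,4]^2, I[2,2], I[4,4]^2. HN layers by μ_θ (5 steps, strictly decreasing):
  μ^(1)=4; μ^(2)=1; μ^(3)=-3/2; μ^(4)=-5/3; μ^(5)=-4

((0, 0, 0, 4); (1, 0, 0, 0); (1, 1, 0, 0); (2, 2, 2, 0); (0, 1, 0, 0))


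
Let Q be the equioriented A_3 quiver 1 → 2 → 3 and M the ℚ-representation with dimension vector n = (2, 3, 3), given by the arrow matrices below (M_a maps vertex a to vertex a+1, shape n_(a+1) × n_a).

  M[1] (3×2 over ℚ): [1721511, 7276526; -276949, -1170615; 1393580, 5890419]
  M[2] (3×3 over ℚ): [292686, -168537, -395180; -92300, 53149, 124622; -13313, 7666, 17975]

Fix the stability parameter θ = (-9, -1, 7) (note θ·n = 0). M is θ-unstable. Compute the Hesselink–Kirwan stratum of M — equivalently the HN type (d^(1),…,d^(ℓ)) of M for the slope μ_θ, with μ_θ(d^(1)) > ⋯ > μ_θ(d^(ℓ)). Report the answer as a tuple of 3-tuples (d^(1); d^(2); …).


Barcode: M ≅ I[1,3]^2, I[2,2], I[3,3]. HN layers by μ_θ (3 steps, strictly decreasing):
  μ^(1)=7; μ^(2)=-1; μ^(3)=-9

((0, 0, 3); (0, 3, 0); (2, 0, 0))


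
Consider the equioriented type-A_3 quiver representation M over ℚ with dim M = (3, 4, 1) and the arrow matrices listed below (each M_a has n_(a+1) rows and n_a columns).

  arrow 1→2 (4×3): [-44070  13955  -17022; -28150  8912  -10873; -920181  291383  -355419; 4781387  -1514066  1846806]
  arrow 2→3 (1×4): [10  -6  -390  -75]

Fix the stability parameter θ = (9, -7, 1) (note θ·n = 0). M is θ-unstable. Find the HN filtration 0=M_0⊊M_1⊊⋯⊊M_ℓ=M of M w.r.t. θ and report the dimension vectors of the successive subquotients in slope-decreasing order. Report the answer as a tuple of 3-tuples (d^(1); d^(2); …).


Barcode: M ≅ I[1,2]^2, I[1,3], I[2,2]. HN layers by μ_θ (2 steps, strictly decreasing):
  μ^(1)=1; μ^(2)=-7

((3, 3, 1); (0, 1, 0))


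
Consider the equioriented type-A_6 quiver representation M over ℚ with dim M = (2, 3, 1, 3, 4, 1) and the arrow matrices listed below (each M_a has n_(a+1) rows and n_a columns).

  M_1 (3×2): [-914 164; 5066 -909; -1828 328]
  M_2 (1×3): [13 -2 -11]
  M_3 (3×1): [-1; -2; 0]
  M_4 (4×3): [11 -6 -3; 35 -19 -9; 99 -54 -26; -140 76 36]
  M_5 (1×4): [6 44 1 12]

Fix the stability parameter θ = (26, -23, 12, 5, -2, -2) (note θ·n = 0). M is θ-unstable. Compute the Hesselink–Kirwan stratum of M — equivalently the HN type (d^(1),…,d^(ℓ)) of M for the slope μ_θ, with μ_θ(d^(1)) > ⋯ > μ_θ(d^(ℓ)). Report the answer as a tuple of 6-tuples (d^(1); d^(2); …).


Barcode: M ≅ I[1,2], I[1,6], I[2,2], I[4,5]^2, I[5,5]. HN layers by μ_θ (4 steps, strictly decreasing):
  μ^(1)=13/4; μ^(2)=3/2; μ^(3)=-2; μ^(4)=-23

((0, 0, 1, 1, 1, 1); (2, 2, 0, 2, 2, 0); (0, 0, 0, 0, 1, 0); (0, 1, 0, 0, 0, 0))


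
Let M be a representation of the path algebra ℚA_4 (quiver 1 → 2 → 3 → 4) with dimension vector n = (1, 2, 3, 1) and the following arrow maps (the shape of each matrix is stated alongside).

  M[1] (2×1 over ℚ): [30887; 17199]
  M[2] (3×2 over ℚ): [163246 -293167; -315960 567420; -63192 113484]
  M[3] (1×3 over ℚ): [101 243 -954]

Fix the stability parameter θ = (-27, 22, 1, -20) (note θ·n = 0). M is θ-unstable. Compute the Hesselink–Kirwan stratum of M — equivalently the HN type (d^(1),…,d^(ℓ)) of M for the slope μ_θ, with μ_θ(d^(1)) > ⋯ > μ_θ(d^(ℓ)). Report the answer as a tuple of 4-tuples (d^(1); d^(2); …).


Interval decomposition of M: I[1,4], I[2,2], I[3,3]^2.
HN type (ℓ=3): μ^(1)=22; μ^(2)=1; μ^(3)=-27

((0, 1, 0, 0); (0, 1, 3, 1); (1, 0, 0, 0))


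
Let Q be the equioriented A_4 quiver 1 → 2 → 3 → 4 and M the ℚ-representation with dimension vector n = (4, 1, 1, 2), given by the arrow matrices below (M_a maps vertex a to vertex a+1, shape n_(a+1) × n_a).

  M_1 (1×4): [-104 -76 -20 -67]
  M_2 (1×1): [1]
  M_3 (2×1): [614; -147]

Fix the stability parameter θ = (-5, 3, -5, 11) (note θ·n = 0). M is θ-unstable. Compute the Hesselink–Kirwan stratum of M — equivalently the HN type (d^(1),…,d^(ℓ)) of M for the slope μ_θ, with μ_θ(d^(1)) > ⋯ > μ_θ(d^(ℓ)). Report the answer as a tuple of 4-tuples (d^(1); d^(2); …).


Via rank(M_{q-1}∘⋯∘M_p): M ≅ I[1,1]^3, I[1,4], I[4,4].
μ_θ-semistable layers: μ^(1)=11; μ^(2)=-1; μ^(3)=-5

((0, 0, 0, 2); (0, 1, 1, 0); (4, 0, 0, 0))


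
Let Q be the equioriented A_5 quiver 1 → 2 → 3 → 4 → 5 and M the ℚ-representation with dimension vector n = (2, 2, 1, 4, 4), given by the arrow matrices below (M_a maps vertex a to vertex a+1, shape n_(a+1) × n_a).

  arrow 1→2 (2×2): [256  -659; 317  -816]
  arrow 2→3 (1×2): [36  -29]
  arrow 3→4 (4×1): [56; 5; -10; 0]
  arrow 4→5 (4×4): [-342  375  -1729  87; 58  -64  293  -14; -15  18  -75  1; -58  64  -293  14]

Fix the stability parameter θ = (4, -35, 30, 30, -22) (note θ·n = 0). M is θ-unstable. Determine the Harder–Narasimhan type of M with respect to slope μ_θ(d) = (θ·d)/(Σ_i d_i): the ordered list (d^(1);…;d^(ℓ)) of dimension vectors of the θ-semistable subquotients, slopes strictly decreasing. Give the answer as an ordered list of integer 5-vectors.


Via rank(M_{q-1}∘⋯∘M_p): M ≅ I[1,2], I[1,5], I[4,4], I[4,5]^2, I[5,5].
μ_θ-semistable layers: μ^(1)=30; μ^(2)=38/3; μ^(3)=4; μ^(4)=-31/2; μ^(5)=-22

((0, 0, 0, 1, 0); (0, 0, 1, 1, 1); (0, 0, 0, 2, 2); (2, 2, 0, 0, 0); (0, 0, 0, 0, 1))


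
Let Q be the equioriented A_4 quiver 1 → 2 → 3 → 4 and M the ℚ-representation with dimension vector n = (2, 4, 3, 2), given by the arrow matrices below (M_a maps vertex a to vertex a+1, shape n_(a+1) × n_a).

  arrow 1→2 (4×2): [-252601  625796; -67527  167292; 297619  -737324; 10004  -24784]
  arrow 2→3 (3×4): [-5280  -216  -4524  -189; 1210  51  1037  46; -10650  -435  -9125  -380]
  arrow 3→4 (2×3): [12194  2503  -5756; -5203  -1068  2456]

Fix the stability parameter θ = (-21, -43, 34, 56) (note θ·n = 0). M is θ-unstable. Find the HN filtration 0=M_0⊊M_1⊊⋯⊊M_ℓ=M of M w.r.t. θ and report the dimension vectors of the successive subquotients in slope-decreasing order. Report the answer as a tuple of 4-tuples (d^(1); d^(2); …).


Via rank(M_{q-1}∘⋯∘M_p): M ≅ I[1,1], I[1,2], I[2,2], I[2,4]^2, I[3,3].
μ_θ-semistable layers: μ^(1)=56; μ^(2)=34; μ^(3)=-21; μ^(4)=-32; μ^(5)=-43

((0, 0, 0, 2); (0, 0, 3, 0); (1, 0, 0, 0); (1, 1, 0, 0); (0, 3, 0, 0))


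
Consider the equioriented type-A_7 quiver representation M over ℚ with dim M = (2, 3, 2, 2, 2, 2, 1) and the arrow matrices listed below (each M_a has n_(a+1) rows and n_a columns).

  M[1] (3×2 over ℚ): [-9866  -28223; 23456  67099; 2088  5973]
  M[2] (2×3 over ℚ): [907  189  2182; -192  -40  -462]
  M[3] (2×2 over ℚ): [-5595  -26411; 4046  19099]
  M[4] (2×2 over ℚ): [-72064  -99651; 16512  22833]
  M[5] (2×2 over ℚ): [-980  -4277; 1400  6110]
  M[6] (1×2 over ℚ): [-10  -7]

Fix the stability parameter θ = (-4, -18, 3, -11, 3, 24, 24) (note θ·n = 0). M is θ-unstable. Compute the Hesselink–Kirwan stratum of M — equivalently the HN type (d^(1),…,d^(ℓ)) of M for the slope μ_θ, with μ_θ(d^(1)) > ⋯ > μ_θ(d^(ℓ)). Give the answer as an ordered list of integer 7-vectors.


Via rank(M_{q-1}∘⋯∘M_p): M ≅ I[1,4], I[1,6], I[2,2], I[5,5], I[6,7].
μ_θ-semistable layers: μ^(1)=24; μ^(2)=3; μ^(3)=-4; μ^(4)=-11; μ^(5)=-18

((0, 0, 0, 0, 0, 2, 1); (0, 0, 0, 0, 2, 0, 0); (0, 0, 2, 2, 0, 0, 0); (2, 2, 0, 0, 0, 0, 0); (0, 1, 0, 0, 0, 0, 0))


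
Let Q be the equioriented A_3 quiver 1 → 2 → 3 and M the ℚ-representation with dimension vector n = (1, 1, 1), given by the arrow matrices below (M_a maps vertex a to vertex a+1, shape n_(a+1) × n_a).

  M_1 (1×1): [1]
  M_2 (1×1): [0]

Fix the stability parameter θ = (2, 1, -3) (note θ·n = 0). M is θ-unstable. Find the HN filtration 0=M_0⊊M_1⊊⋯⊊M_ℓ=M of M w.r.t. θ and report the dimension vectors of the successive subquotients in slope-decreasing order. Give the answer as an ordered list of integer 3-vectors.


Barcode: M ≅ I[1,2], I[3,3]. HN layers by μ_θ (2 steps, strictly decreasing):
  μ^(1)=3/2; μ^(2)=-3

((1, 1, 0); (0, 0, 1))


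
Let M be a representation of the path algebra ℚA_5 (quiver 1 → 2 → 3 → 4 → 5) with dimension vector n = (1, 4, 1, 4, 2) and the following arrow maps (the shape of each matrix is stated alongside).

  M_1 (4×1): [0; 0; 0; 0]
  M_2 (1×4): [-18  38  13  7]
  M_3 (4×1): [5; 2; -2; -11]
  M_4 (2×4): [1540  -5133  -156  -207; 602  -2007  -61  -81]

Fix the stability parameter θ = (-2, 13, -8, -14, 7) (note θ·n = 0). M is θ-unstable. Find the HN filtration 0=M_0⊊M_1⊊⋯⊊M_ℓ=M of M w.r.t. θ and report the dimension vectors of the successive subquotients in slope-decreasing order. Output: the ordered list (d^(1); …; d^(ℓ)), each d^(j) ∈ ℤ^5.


Barcode: M ≅ I[1,1], I[2,2]^3, I[2,5], I[4,4]^2, I[4,5]. HN layers by μ_θ (5 steps, strictly decreasing):
  μ^(1)=13; μ^(2)=7; μ^(3)=-2; μ^(4)=-3; μ^(5)=-14

((0, 3, 0, 0, 0); (0, 0, 0, 0, 2); (1, 0, 0, 0, 0); (0, 1, 1, 1, 0); (0, 0, 0, 3, 0))
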